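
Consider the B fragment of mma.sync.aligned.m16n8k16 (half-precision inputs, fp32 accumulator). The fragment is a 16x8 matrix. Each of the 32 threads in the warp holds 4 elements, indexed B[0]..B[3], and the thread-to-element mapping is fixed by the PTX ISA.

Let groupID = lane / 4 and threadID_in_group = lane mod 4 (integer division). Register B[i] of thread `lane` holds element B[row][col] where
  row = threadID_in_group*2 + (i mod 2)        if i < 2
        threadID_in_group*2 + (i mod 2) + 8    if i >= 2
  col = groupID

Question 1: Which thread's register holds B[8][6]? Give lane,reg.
c=6->g=6  r=8->rb=1,t=0,b0=0
L=6*4+0=24  i=1*2+0=2

24,2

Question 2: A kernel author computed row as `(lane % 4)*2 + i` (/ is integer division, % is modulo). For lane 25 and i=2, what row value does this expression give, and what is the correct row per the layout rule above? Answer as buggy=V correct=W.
`(lane % 4)*2 + i`[25,2]=>4
lane 25=>25/4=6, 25 mod 4=1
i=2  r:2·1+0+8=>10  c:6
row: 4 vs 10

buggy=4 correct=10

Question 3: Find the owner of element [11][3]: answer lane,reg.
13,3

c:3=>grp=3  r:11=>rB=1,tig=1,lo=1
L=3*4+1=13  i=1*2+1=3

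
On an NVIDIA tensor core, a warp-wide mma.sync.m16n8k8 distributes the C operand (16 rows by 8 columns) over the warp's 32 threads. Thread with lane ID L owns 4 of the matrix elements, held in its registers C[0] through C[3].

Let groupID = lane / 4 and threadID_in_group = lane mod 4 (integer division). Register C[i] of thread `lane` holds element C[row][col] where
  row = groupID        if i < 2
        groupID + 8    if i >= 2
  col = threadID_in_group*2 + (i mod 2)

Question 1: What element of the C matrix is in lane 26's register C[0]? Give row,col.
26: g=6,t=2
[0] (6+0,2*2+0) = (6,4)

6,4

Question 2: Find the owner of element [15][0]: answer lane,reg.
28,2

r:15=>grp=7,rB=1  c:0=>tig=0,lo=0
L=7*4+0=28  i=1*2+0=2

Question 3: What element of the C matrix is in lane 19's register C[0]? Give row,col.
4,6

lane 19: grp=4 (19/4), tig=3 (19%4)
i=0: r=4+0=4, c=3*2+0=6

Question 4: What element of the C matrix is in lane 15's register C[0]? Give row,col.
15: g=3,t=3
[0] (3+0,3*2+0) = (3,6)

3,6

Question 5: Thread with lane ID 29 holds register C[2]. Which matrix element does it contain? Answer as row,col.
lane 29->29/4=7, 29 mod 4=1
i=2  r:7+8->15  c:2·1+0->2

15,2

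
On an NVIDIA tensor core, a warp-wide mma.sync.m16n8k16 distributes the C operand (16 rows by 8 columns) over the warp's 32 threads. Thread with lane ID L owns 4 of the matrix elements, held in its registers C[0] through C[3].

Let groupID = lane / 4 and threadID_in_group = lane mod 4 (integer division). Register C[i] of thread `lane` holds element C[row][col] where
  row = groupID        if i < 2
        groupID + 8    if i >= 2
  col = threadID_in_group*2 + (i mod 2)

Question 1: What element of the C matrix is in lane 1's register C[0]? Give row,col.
0,2

lane 1: G=0 (1/4), T=1 (1%4)
i=0: r=0+0=0, c=1*2+0=2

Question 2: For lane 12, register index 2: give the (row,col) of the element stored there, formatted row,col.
L=12->gid=12>>2=3, tid=12&3=0
[2]->row 3+8=11  col 0·2+0=0

11,0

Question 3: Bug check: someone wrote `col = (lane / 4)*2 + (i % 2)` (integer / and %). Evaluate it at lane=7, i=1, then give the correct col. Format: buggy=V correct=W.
buggy=3 correct=7

`(lane / 4)*2 + (i % 2)`[7,1]→3
7: G=1,T=3
[1] (1+0,3*2+1) = (1,7)
col: 3 vs 7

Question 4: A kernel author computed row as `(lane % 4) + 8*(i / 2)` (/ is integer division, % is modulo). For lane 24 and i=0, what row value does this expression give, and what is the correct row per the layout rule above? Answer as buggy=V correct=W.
`(lane % 4) + 8*(i / 2)`[24,0]->0
lane 24->24/4=6, 24 mod 4=0
i=0  r:6+0->6  c:2·0+0->0
row: 0 vs 6

buggy=0 correct=6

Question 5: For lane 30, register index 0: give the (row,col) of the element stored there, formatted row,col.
lane 30->30/4=7, 30 mod 4=2
i=0  r:7+0->7  c:2·2+0->4

7,4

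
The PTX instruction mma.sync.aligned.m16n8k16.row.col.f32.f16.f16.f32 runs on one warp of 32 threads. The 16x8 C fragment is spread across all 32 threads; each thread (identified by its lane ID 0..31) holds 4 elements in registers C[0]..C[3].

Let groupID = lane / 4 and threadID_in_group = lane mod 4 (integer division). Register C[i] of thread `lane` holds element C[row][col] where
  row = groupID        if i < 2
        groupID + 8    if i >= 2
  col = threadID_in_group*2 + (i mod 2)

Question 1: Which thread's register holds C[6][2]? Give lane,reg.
25,0

r=6->g=6,rb=0  c=2->t=1,b0=0
L=6*4+1=25  i=0*2+0=0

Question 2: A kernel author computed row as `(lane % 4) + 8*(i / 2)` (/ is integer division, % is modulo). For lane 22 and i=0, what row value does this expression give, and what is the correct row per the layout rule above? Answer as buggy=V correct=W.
`(lane % 4) + 8*(i / 2)`[22,0]->2
lane 22: g=5 (22/4), t=2 (22%4)
i=0: r=5+0=5, c=2*2+0=4
row: 2 vs 5

buggy=2 correct=5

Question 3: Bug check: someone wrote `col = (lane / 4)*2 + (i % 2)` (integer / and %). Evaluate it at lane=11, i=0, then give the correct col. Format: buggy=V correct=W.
`(lane / 4)*2 + (i % 2)`[11,0]→4
lane 11: G=2 (11/4), T=3 (11%4)
i=0: r=2+0=2, c=3*2+0=6
col: 4 vs 6

buggy=4 correct=6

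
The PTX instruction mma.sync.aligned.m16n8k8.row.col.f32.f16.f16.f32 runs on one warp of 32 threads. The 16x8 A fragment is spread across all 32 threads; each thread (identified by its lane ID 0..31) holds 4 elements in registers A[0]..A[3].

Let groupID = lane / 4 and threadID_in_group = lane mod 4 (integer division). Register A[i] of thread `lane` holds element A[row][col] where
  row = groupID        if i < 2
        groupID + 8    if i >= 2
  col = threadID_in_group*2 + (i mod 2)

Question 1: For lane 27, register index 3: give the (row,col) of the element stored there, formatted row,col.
14,7

lane 27: gr=6 (27/4), th=3 (27%4)
i=3: r=6+8=14, c=3*2+1=7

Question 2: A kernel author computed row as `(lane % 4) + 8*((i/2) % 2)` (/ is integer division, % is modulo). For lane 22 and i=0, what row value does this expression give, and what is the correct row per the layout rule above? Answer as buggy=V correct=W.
buggy=2 correct=5

`(lane % 4) + 8*((i/2) % 2)`[22,0]⇒2
lane 22: gr=5 (22/4), th=2 (22%4)
i=0: r=5+0=5, c=2*2+0=4
row: 2 vs 5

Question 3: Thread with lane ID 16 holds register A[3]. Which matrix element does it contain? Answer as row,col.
16: grp=4,tig=0
[3] (4+8,0*2+1) = (12,1)

12,1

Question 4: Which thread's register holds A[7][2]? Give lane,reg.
29,0

r=7→G=7,rhi=0  c=2→T=1,p=0
L=7*4+1=29  i=0*2+0=0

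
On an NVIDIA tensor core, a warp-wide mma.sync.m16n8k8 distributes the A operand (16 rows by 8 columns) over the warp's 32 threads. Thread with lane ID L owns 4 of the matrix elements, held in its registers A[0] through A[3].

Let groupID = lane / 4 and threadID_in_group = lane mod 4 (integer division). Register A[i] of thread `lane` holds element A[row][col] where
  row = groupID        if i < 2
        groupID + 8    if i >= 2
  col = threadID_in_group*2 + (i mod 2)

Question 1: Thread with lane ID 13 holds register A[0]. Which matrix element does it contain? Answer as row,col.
lane 13: gid=3 (13/4), tid=1 (13%4)
i=0: r=3+0=3, c=1*2+0=2

3,2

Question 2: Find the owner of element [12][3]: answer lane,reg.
17,3

r=12⇒gr=4,Rb=1  c=3⇒th=1,odd=1
L=4*4+1=17  i=1*2+1=3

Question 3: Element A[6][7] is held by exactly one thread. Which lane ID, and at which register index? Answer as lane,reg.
27,1

r: 6->gid=6,r8=0  c: 7->tid=3,i&1=1
L=6*4+3=27  i=0*2+1=1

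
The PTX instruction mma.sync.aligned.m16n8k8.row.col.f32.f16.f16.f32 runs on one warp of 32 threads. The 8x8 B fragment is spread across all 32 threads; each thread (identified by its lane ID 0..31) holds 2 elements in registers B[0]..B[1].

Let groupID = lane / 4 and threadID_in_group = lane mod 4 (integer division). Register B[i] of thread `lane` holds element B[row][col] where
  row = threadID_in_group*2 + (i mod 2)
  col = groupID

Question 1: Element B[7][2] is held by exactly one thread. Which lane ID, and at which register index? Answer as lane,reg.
c=2⇒gr=2  r=7⇒th=3,odd=1
L=2*4+3=11  i=1=1

11,1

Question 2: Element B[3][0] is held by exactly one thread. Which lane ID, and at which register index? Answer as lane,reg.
1,1

c: 0->gid=0  r: 3->tid=1,i&1=1
L=0*4+1=1  i=1=1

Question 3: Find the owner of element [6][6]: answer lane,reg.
27,0

c=6→G=6  r=6→T=3,p=0
L=6*4+3=27  i=0=0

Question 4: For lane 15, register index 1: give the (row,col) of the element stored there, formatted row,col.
7,3

lane 15->15/4=3, 15 mod 4=3
i=1  r:2·3+1->7  c:3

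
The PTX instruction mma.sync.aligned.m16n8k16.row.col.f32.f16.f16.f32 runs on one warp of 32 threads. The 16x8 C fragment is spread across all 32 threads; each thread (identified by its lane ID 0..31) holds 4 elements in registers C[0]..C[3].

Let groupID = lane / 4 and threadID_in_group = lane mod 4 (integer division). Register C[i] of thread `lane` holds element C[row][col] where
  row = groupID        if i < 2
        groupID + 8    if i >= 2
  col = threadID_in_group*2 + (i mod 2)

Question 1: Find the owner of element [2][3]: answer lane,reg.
r=2→G=2,rhi=0  c=3→T=1,p=1
L=2*4+1=9  i=0*2+1=1

9,1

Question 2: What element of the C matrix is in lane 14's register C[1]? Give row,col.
3,5

L=14=>grp=14>>2=3, tig=14&3=2
[1]=>row 3+0=3  col 2·2+1=5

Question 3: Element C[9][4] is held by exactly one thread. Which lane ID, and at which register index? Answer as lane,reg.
6,2

r: 9->gid=1,r8=1  c: 4->tid=2,i&1=0
L=1*4+2=6  i=1*2+0=2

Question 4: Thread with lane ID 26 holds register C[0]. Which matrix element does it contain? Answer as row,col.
lane 26⇒26/4=6, 26 mod 4=2
i=0  r:6+0⇒6  c:2·2+0⇒4

6,4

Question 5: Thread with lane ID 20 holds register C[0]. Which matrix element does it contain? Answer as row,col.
5,0

lane 20: grp=5 (20/4), tig=0 (20%4)
i=0: r=5+0=5, c=0*2+0=0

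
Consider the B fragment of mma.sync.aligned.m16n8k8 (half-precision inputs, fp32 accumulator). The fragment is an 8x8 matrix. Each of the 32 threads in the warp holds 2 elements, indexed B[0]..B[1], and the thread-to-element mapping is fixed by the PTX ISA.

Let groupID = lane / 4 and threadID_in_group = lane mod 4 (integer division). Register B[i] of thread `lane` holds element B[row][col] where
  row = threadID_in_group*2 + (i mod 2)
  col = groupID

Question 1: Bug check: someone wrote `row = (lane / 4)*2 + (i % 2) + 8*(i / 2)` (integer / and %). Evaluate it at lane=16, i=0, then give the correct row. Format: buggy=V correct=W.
`(lane / 4)*2 + (i % 2) + 8*(i / 2)`[16,0]=>8
lane 16=>16/4=4, 16 mod 4=0
i=0  r:2·0+0=>0  c:4
row: 8 vs 0

buggy=8 correct=0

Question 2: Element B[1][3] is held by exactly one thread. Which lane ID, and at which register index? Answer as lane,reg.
c=3→G=3  r=1→T=0,p=1
L=3*4+0=12  i=1=1

12,1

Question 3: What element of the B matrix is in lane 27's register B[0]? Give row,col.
lane 27: g=6 (27/4), t=3 (27%4)
i=0: r=3*2+0=6, c=g=6

6,6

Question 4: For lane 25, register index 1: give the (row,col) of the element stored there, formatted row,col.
3,6

lane 25: g=6 (25/4), t=1 (25%4)
i=1: r=1*2+1=3, c=g=6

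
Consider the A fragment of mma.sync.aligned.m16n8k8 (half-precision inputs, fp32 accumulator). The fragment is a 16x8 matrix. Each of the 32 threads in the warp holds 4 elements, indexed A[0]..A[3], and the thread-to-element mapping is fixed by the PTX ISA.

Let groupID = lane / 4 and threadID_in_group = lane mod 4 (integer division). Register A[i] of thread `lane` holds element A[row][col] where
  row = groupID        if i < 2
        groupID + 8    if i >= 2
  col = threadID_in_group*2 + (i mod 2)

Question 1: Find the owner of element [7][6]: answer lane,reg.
r:7=>grp=7,rB=0  c:6=>tig=3,lo=0
L=7*4+3=31  i=0*2+0=0

31,0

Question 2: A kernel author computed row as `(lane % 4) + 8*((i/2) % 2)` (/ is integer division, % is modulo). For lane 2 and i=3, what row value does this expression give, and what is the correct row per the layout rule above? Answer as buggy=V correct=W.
`(lane % 4) + 8*((i/2) % 2)`[2,3]⇒10
lane 2⇒2/4=0, 2 mod 4=2
i=3  r:0+8⇒8  c:2·2+1⇒5
row: 10 vs 8

buggy=10 correct=8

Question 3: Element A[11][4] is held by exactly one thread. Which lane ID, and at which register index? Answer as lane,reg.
14,2

r:11=>grp=3,rB=1  c:4=>tig=2,lo=0
L=3*4+2=14  i=1*2+0=2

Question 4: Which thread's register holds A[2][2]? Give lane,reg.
r=2→G=2,rhi=0  c=2→T=1,p=0
L=2*4+1=9  i=0*2+0=0

9,0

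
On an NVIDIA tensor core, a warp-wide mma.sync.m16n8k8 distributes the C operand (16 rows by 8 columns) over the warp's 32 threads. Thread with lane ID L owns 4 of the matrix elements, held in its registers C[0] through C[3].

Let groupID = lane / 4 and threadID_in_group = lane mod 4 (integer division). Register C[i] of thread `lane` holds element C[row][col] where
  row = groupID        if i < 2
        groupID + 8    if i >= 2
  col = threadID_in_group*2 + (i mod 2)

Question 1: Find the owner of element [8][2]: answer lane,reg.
r:8=>grp=0,rB=1  c:2=>tig=1,lo=0
L=0*4+1=1  i=1*2+0=2

1,2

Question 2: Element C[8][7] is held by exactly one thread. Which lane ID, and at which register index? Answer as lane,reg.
r=8->g=0,rb=1  c=7->t=3,b0=1
L=0*4+3=3  i=1*2+1=3

3,3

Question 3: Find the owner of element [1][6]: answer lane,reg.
7,0

r=1→G=1,rhi=0  c=6→T=3,p=0
L=1*4+3=7  i=0*2+0=0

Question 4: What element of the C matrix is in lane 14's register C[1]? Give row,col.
L=14->gid=14>>2=3, tid=14&3=2
[1]->row 3+0=3  col 2·2+1=5

3,5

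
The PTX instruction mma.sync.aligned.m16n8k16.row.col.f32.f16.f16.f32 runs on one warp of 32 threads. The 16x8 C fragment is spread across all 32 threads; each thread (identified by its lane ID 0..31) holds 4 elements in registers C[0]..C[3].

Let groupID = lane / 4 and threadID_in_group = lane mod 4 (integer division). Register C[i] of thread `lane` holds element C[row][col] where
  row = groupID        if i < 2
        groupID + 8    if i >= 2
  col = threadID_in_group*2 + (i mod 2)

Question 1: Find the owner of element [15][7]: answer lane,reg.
r=15->g=7,rb=1  c=7->t=3,b0=1
L=7*4+3=31  i=1*2+1=3

31,3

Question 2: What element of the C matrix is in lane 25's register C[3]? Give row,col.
14,3

L=25⇒gr=25>>2=6, th=25&3=1
[3]⇒row 6+8=14  col 1·2+1=3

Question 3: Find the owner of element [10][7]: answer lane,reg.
11,3

r:10=>grp=2,rB=1  c:7=>tig=3,lo=1
L=2*4+3=11  i=1*2+1=3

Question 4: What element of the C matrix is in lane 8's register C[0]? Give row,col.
L=8->g=8>>2=2, t=8&3=0
[0]->row 2+0=2  col 0·2+0=0

2,0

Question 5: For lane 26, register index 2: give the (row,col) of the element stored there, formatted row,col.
26: G=6,T=2
[2] (6+8,2*2+0) = (14,4)

14,4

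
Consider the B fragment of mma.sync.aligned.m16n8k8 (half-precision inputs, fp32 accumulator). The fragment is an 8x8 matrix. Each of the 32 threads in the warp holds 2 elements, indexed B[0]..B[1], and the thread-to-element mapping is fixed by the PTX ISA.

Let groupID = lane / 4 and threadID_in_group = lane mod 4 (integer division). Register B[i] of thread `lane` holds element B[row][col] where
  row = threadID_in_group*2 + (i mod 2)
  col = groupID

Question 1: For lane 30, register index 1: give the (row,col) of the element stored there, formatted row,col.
5,7

30: g=7,t=2
[1] (2*2+1,7) = (5,7)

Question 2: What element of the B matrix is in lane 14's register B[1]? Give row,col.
5,3

14: grp=3,tig=2
[1] (2*2+1,3) = (5,3)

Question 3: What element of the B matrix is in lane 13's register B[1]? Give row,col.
13: grp=3,tig=1
[1] (1*2+1,3) = (3,3)

3,3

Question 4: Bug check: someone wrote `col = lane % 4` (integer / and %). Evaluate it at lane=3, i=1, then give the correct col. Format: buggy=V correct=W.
buggy=3 correct=0

`lane % 4`[3,1]→3
lane 3→3/4=0, 3 mod 4=3
i=1  r:2·3+1→7  c:0
col: 3 vs 0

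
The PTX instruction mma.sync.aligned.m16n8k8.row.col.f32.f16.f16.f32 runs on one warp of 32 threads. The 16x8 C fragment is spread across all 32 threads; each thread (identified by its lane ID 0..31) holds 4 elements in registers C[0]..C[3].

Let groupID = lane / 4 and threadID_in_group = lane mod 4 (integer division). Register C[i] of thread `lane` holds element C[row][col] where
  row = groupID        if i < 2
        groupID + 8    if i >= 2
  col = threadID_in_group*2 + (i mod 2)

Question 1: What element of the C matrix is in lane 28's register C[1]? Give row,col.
L=28->gid=28>>2=7, tid=28&3=0
[1]->row 7+0=7  col 0·2+1=1

7,1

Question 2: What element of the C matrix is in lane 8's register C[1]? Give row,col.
2,1

L=8->gid=8>>2=2, tid=8&3=0
[1]->row 2+0=2  col 0·2+1=1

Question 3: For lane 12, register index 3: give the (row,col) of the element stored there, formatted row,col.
lane 12=>12/4=3, 12 mod 4=0
i=3  r:3+8=>11  c:2·0+1=>1

11,1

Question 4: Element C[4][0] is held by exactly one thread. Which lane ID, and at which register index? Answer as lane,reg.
16,0

r:4=>grp=4,rB=0  c:0=>tig=0,lo=0
L=4*4+0=16  i=0*2+0=0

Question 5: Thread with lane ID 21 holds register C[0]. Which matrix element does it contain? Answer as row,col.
lane 21=>21/4=5, 21 mod 4=1
i=0  r:5+0=>5  c:2·1+0=>2

5,2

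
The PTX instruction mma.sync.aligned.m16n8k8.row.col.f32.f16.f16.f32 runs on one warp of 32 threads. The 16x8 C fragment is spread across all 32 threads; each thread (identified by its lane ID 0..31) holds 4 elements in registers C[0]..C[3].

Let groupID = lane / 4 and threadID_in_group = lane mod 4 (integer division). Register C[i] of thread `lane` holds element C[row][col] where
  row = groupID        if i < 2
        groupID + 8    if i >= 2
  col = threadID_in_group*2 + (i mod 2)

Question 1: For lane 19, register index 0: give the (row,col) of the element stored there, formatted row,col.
lane 19=>19/4=4, 19 mod 4=3
i=0  r:4+0=>4  c:2·3+0=>6

4,6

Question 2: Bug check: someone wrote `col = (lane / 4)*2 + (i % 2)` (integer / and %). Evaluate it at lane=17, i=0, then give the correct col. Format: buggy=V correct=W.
`(lane / 4)*2 + (i % 2)`[17,0]→8
lane 17: G=4 (17/4), T=1 (17%4)
i=0: r=4+0=4, c=1*2+0=2
col: 8 vs 2

buggy=8 correct=2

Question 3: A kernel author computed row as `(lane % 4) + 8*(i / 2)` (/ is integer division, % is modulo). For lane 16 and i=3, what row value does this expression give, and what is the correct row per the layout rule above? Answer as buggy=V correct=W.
`(lane % 4) + 8*(i / 2)`[16,3]->8
16: g=4,t=0
[3] (4+8,0*2+1) = (12,1)
row: 8 vs 12

buggy=8 correct=12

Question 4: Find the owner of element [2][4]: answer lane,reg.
r=2⇒gr=2,Rb=0  c=4⇒th=2,odd=0
L=2*4+2=10  i=0*2+0=0

10,0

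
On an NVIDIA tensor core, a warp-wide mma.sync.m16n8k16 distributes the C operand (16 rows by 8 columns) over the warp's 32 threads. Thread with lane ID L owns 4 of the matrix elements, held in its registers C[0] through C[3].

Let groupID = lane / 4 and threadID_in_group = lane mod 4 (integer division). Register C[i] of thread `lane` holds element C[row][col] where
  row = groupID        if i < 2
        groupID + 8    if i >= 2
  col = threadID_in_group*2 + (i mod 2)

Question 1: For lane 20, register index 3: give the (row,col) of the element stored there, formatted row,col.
13,1

lane 20: gid=5 (20/4), tid=0 (20%4)
i=3: r=5+8=13, c=0*2+1=1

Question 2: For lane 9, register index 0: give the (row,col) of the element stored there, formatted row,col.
L=9->gid=9>>2=2, tid=9&3=1
[0]->row 2+0=2  col 1·2+0=2

2,2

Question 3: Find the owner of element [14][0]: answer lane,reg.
24,2

r:14=>grp=6,rB=1  c:0=>tig=0,lo=0
L=6*4+0=24  i=1*2+0=2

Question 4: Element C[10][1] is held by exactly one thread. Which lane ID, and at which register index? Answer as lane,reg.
8,3

r=10->g=2,rb=1  c=1->t=0,b0=1
L=2*4+0=8  i=1*2+1=3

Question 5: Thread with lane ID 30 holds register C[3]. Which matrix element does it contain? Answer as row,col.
15,5

lane 30: grp=7 (30/4), tig=2 (30%4)
i=3: r=7+8=15, c=2*2+1=5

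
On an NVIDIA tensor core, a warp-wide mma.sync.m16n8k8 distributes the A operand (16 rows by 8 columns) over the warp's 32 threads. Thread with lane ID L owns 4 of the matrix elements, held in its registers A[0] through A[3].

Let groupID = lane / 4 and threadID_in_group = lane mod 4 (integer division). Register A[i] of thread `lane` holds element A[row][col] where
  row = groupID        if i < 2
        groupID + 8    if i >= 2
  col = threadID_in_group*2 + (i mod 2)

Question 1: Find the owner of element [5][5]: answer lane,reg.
22,1

r=5->g=5,rb=0  c=5->t=2,b0=1
L=5*4+2=22  i=0*2+1=1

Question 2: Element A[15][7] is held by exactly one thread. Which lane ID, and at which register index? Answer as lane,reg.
r=15⇒gr=7,Rb=1  c=7⇒th=3,odd=1
L=7*4+3=31  i=1*2+1=3

31,3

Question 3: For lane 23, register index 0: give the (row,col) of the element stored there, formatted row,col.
5,6

L=23->gid=23>>2=5, tid=23&3=3
[0]->row 5+0=5  col 3·2+0=6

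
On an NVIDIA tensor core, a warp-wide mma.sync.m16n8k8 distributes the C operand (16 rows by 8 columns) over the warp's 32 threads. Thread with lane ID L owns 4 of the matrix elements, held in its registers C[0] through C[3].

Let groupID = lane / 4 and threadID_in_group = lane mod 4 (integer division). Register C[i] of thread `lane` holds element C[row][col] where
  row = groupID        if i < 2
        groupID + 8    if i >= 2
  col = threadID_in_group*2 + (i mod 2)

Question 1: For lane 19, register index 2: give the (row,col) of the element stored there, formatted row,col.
12,6

L=19⇒gr=19>>2=4, th=19&3=3
[2]⇒row 4+8=12  col 3·2+0=6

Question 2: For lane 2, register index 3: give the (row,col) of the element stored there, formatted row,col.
L=2->gid=2>>2=0, tid=2&3=2
[3]->row 0+8=8  col 2·2+1=5

8,5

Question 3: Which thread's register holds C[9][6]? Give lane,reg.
r=9→G=1,rhi=1  c=6→T=3,p=0
L=1*4+3=7  i=1*2+0=2

7,2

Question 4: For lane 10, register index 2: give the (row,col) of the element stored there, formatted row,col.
L=10→G=10>>2=2, T=10&3=2
[2]→row 2+8=10  col 2·2+0=4

10,4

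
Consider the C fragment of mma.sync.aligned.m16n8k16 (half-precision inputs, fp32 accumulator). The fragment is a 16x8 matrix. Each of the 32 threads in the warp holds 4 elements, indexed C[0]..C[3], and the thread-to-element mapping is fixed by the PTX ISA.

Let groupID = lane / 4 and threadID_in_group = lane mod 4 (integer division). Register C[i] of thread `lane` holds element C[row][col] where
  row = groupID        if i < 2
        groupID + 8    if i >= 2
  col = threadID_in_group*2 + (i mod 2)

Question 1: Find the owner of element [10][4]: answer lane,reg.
r:10=>grp=2,rB=1  c:4=>tig=2,lo=0
L=2*4+2=10  i=1*2+0=2

10,2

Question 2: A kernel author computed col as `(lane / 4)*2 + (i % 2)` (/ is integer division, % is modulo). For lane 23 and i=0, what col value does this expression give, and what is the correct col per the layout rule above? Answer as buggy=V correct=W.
`(lane / 4)*2 + (i % 2)`[23,0]->10
L=23->g=23>>2=5, t=23&3=3
[0]->row 5+0=5  col 3·2+0=6
col: 10 vs 6

buggy=10 correct=6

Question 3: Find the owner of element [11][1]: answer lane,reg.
12,3

r: 11->gid=3,r8=1  c: 1->tid=0,i&1=1
L=3*4+0=12  i=1*2+1=3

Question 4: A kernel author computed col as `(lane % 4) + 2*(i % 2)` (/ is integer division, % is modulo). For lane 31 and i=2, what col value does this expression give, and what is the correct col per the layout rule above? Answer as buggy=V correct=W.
`(lane % 4) + 2*(i % 2)`[31,2]=>3
lane 31: grp=7 (31/4), tig=3 (31%4)
i=2: r=7+8=15, c=3*2+0=6
col: 3 vs 6

buggy=3 correct=6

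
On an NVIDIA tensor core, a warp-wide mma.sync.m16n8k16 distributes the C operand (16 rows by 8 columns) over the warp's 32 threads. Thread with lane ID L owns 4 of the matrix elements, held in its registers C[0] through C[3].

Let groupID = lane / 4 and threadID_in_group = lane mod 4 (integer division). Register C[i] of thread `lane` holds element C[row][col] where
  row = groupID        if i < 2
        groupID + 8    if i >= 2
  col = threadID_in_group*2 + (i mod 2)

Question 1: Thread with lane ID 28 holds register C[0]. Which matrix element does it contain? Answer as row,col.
7,0

lane 28→28/4=7, 28 mod 4=0
i=0  r:7+0→7  c:2·0+0→0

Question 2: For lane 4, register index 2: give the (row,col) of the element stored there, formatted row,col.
4: grp=1,tig=0
[2] (1+8,0*2+0) = (9,0)

9,0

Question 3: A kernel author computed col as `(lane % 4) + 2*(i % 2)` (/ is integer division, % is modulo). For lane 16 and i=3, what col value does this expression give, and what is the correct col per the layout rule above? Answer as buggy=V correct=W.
`(lane % 4) + 2*(i % 2)`[16,3]->2
L=16->g=16>>2=4, t=16&3=0
[3]->row 4+8=12  col 0·2+1=1
col: 2 vs 1

buggy=2 correct=1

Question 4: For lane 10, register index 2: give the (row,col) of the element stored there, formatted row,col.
lane 10=>10/4=2, 10 mod 4=2
i=2  r:2+8=>10  c:2·2+0=>4

10,4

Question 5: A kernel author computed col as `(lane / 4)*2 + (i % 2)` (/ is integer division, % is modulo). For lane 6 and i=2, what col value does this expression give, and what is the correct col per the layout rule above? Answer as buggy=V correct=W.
buggy=2 correct=4

`(lane / 4)*2 + (i % 2)`[6,2]→2
6: G=1,T=2
[2] (1+8,2*2+0) = (9,4)
col: 2 vs 4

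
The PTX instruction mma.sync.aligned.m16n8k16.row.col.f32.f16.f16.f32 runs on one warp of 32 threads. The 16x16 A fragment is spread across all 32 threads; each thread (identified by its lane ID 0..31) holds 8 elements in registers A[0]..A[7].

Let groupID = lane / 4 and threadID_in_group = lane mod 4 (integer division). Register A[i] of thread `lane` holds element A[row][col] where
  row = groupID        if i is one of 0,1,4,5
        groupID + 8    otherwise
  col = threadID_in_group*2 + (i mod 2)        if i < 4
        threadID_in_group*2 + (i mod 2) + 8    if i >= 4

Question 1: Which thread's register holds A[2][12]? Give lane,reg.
r=2⇒gr=2,Rb=0  c=12⇒Cb=1,th=2,odd=0
L=2*4+2=10  i=1*4+0*2+0=4

10,4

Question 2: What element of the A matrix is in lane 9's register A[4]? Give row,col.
lane 9->9/4=2, 9 mod 4=1
i=4  r:2+0->2  c:2·1+0+8->10

2,10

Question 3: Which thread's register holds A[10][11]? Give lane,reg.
r=10→G=2,rhi=1  c=11→chi=1,T=1,p=1
L=2*4+1=9  i=1*4+1*2+1=7

9,7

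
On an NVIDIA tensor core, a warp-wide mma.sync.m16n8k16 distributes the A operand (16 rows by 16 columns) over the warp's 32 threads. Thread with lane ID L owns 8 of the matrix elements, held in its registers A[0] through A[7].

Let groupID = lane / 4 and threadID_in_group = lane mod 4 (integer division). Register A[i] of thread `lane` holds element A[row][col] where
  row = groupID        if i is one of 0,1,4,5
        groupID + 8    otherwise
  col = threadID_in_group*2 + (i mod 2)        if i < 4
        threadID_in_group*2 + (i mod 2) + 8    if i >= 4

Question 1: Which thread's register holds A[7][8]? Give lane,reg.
28,4

r: 7->gid=7,r8=0  c: 8->c8=1,tid=0,i&1=0
L=7*4+0=28  i=1*4+0*2+0=4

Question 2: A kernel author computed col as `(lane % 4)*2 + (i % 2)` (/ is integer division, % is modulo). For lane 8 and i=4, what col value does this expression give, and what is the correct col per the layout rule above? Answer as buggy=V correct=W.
`(lane % 4)*2 + (i % 2)`[8,4]->0
L=8->gid=8>>2=2, tid=8&3=0
[4]->row 2+0=2  col 0·2+0+8=8
col: 0 vs 8

buggy=0 correct=8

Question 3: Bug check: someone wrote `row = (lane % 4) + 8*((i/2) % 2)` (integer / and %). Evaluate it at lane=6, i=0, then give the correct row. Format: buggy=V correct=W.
`(lane % 4) + 8*((i/2) % 2)`[6,0]->2
6: gid=1,tid=2
[0] (1+0,2*2+0+0) = (1,4)
row: 2 vs 1

buggy=2 correct=1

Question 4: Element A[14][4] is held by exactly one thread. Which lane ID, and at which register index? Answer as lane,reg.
r:14=>grp=6,rB=1  c:4=>cB=0,tig=2,lo=0
L=6*4+2=26  i=0*4+1*2+0=2

26,2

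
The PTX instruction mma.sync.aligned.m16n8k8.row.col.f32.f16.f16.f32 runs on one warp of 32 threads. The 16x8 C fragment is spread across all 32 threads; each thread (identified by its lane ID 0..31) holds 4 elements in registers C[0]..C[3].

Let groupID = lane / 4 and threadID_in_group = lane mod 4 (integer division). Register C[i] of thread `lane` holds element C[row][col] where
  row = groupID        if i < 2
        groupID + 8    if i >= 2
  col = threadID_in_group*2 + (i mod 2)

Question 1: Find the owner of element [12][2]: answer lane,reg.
r=12->g=4,rb=1  c=2->t=1,b0=0
L=4*4+1=17  i=1*2+0=2

17,2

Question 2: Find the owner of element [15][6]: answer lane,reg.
31,2

r=15->g=7,rb=1  c=6->t=3,b0=0
L=7*4+3=31  i=1*2+0=2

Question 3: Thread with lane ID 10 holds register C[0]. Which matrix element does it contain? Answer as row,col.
2,4

lane 10: grp=2 (10/4), tig=2 (10%4)
i=0: r=2+0=2, c=2*2+0=4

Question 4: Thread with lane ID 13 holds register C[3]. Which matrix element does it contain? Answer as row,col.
11,3

lane 13: gid=3 (13/4), tid=1 (13%4)
i=3: r=3+8=11, c=1*2+1=3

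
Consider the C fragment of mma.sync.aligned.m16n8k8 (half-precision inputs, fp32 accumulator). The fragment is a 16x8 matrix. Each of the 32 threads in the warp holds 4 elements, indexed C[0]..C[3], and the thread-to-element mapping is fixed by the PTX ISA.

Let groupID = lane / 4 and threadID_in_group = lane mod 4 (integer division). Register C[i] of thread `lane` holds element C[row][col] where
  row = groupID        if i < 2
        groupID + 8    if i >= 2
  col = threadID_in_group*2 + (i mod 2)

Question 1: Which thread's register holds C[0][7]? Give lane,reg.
r=0->g=0,rb=0  c=7->t=3,b0=1
L=0*4+3=3  i=0*2+1=1

3,1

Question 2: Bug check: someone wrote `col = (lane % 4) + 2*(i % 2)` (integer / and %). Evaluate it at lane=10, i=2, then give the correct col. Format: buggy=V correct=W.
buggy=2 correct=4

`(lane % 4) + 2*(i % 2)`[10,2]→2
10: G=2,T=2
[2] (2+8,2*2+0) = (10,4)
col: 2 vs 4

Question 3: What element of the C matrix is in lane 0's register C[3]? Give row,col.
8,1

L=0⇒gr=0>>2=0, th=0&3=0
[3]⇒row 0+8=8  col 0·2+1=1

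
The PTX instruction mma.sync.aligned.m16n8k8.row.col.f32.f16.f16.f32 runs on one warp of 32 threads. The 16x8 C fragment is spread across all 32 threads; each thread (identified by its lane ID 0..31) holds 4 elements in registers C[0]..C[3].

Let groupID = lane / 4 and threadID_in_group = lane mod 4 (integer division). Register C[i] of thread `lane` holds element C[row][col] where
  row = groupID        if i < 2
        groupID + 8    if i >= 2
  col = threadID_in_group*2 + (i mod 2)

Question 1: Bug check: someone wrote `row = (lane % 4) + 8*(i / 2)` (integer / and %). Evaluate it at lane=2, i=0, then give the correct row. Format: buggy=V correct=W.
`(lane % 4) + 8*(i / 2)`[2,0]⇒2
L=2⇒gr=2>>2=0, th=2&3=2
[0]⇒row 0+0=0  col 2·2+0=4
row: 2 vs 0

buggy=2 correct=0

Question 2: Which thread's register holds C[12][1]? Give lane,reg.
r=12->g=4,rb=1  c=1->t=0,b0=1
L=4*4+0=16  i=1*2+1=3

16,3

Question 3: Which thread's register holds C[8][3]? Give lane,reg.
1,3

r=8→G=0,rhi=1  c=3→T=1,p=1
L=0*4+1=1  i=1*2+1=3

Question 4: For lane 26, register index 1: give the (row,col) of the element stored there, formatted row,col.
6,5

lane 26: G=6 (26/4), T=2 (26%4)
i=1: r=6+0=6, c=2*2+1=5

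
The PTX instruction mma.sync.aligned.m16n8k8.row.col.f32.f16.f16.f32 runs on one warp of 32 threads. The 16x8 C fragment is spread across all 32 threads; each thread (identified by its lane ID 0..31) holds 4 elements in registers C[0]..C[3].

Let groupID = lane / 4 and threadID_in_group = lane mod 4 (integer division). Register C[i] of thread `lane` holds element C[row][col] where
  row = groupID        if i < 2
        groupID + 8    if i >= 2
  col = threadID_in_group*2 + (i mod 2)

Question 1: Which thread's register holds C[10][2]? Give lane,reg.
9,2

r=10→G=2,rhi=1  c=2→T=1,p=0
L=2*4+1=9  i=1*2+0=2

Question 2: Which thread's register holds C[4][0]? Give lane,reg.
r=4->g=4,rb=0  c=0->t=0,b0=0
L=4*4+0=16  i=0*2+0=0

16,0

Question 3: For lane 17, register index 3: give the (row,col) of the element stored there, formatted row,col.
lane 17: g=4 (17/4), t=1 (17%4)
i=3: r=4+8=12, c=1*2+1=3

12,3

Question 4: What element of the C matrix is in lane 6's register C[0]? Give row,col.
6: g=1,t=2
[0] (1+0,2*2+0) = (1,4)

1,4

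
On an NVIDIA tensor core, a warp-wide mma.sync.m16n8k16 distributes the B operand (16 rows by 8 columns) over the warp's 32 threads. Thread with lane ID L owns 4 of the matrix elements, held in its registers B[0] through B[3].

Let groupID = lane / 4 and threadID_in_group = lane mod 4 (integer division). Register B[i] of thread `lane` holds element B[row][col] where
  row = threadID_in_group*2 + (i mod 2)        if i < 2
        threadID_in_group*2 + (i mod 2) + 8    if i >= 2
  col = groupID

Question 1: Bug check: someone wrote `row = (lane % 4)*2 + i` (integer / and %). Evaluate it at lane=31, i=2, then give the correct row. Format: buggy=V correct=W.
buggy=8 correct=14

`(lane % 4)*2 + i`[31,2]->8
L=31->gid=31>>2=7, tid=31&3=3
[2]->row 3·2+0+8=14  col gid=7
row: 8 vs 14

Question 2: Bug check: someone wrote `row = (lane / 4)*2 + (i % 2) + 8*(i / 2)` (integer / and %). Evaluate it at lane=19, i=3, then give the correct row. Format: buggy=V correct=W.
`(lane / 4)*2 + (i % 2) + 8*(i / 2)`[19,3]⇒17
L=19⇒gr=19>>2=4, th=19&3=3
[3]⇒row 3·2+1+8=15  col gr=4
row: 17 vs 15

buggy=17 correct=15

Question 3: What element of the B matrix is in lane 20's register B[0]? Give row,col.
0,5

20: G=5,T=0
[0] (0*2+0+0,5) = (0,5)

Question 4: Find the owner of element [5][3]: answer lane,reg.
14,1

c=3⇒gr=3  r=5⇒Rb=0,th=2,odd=1
L=3*4+2=14  i=0*2+1=1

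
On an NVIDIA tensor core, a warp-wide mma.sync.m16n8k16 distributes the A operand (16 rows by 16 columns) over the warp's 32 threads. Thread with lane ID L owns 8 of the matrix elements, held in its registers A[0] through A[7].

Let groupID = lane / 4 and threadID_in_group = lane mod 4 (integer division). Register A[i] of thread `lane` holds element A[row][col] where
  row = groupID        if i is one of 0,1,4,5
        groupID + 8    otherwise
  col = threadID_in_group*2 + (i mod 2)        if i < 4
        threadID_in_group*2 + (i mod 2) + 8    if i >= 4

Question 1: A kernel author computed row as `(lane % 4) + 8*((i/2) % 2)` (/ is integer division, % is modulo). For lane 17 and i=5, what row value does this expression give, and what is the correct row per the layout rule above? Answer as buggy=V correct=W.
`(lane % 4) + 8*((i/2) % 2)`[17,5]⇒1
L=17⇒gr=17>>2=4, th=17&3=1
[5]⇒row 4+0=4  col 1·2+1+8=11
row: 1 vs 4

buggy=1 correct=4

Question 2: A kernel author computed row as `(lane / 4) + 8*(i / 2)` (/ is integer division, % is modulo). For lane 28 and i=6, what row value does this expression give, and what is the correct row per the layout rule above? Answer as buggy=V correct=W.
buggy=31 correct=15

`(lane / 4) + 8*(i / 2)`[28,6]=>31
28: grp=7,tig=0
[6] (7+8,0*2+0+8) = (15,8)
row: 31 vs 15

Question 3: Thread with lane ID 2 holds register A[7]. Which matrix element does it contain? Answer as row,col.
L=2->gid=2>>2=0, tid=2&3=2
[7]->row 0+8=8  col 2·2+1+8=13

8,13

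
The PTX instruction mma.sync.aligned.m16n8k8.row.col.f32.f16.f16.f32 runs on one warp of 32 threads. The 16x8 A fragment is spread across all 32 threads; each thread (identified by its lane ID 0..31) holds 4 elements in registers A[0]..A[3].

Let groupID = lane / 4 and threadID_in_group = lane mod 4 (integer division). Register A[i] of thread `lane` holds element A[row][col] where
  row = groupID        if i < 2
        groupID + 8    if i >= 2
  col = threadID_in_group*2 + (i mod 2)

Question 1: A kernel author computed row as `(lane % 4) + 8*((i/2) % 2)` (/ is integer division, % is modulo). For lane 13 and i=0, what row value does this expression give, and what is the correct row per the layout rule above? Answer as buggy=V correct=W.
buggy=1 correct=3

`(lane % 4) + 8*((i/2) % 2)`[13,0]=>1
13: grp=3,tig=1
[0] (3+0,1*2+0) = (3,2)
row: 1 vs 3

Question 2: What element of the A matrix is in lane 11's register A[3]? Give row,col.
lane 11→11/4=2, 11 mod 4=3
i=3  r:2+8→10  c:2·3+1→7

10,7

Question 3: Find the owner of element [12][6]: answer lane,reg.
19,2

r: 12->gid=4,r8=1  c: 6->tid=3,i&1=0
L=4*4+3=19  i=1*2+0=2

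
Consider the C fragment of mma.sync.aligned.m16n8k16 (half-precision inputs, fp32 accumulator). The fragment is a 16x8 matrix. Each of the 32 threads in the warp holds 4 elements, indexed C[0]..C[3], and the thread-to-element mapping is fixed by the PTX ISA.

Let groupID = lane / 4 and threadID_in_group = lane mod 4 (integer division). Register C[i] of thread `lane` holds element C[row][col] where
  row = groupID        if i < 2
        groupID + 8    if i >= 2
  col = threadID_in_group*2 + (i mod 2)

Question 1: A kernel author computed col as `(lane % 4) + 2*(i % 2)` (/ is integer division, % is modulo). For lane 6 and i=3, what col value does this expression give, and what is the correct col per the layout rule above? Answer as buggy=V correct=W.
`(lane % 4) + 2*(i % 2)`[6,3]->4
lane 6->6/4=1, 6 mod 4=2
i=3  r:1+8->9  c:2·2+1->5
col: 4 vs 5

buggy=4 correct=5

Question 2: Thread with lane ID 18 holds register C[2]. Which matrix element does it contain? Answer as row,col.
lane 18->18/4=4, 18 mod 4=2
i=2  r:4+8->12  c:2·2+0->4

12,4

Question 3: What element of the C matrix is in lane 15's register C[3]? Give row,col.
lane 15: gr=3 (15/4), th=3 (15%4)
i=3: r=3+8=11, c=3*2+1=7

11,7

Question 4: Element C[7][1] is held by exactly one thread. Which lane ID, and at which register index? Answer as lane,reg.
28,1

r=7->g=7,rb=0  c=1->t=0,b0=1
L=7*4+0=28  i=0*2+1=1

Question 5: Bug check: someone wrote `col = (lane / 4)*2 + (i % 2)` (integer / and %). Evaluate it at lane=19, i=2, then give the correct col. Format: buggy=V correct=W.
`(lane / 4)*2 + (i % 2)`[19,2]→8
19: G=4,T=3
[2] (4+8,3*2+0) = (12,6)
col: 8 vs 6

buggy=8 correct=6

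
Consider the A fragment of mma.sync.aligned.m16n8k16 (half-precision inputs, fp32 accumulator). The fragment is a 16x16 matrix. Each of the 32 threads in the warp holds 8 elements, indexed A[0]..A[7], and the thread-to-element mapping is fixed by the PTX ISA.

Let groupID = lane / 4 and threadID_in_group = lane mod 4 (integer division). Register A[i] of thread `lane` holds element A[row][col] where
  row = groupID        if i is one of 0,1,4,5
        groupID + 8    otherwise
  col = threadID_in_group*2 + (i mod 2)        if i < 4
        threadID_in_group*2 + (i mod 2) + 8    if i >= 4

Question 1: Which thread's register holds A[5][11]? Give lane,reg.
21,5

r=5->g=5,rb=0  c=11->cb=1,t=1,b0=1
L=5*4+1=21  i=1*4+0*2+1=5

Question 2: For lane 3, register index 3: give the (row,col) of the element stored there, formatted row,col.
8,7

3: G=0,T=3
[3] (0+8,3*2+1+0) = (8,7)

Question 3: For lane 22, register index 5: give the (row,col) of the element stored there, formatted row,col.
22: gr=5,th=2
[5] (5+0,2*2+1+8) = (5,13)

5,13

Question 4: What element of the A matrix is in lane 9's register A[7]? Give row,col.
10,11

lane 9->9/4=2, 9 mod 4=1
i=7  r:2+8->10  c:2·1+1+8->11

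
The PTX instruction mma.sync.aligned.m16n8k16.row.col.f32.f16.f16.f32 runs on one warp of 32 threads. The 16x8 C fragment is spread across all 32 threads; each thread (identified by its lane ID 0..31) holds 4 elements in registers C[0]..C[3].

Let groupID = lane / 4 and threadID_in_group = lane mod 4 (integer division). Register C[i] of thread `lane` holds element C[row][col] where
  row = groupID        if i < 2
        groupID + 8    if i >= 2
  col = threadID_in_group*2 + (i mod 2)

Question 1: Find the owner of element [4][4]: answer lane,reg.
18,0

r: 4->gid=4,r8=0  c: 4->tid=2,i&1=0
L=4*4+2=18  i=0*2+0=0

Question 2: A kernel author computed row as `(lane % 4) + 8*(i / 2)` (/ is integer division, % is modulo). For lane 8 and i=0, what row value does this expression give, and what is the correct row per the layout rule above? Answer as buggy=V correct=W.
`(lane % 4) + 8*(i / 2)`[8,0]->0
lane 8->8/4=2, 8 mod 4=0
i=0  r:2+0->2  c:2·0+0->0
row: 0 vs 2

buggy=0 correct=2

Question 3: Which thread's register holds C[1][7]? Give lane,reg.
7,1

r: 1->gid=1,r8=0  c: 7->tid=3,i&1=1
L=1*4+3=7  i=0*2+1=1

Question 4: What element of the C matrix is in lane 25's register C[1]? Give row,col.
6,3

L=25→G=25>>2=6, T=25&3=1
[1]→row 6+0=6  col 1·2+1=3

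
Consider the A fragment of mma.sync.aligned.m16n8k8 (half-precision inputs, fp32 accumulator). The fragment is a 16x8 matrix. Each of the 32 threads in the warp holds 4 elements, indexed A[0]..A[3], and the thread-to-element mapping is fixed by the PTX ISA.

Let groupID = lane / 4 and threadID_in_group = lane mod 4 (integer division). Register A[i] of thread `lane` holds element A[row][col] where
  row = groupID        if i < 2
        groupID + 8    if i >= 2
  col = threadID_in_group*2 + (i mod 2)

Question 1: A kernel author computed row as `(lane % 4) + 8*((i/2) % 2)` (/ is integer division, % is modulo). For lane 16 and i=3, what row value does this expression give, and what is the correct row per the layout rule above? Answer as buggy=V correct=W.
buggy=8 correct=12

`(lane % 4) + 8*((i/2) % 2)`[16,3]->8
lane 16: g=4 (16/4), t=0 (16%4)
i=3: r=4+8=12, c=0*2+1=1
row: 8 vs 12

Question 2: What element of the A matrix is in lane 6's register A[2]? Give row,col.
9,4

lane 6->6/4=1, 6 mod 4=2
i=2  r:1+8->9  c:2·2+0->4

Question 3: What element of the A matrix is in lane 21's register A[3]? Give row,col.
13,3

L=21→G=21>>2=5, T=21&3=1
[3]→row 5+8=13  col 1·2+1=3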